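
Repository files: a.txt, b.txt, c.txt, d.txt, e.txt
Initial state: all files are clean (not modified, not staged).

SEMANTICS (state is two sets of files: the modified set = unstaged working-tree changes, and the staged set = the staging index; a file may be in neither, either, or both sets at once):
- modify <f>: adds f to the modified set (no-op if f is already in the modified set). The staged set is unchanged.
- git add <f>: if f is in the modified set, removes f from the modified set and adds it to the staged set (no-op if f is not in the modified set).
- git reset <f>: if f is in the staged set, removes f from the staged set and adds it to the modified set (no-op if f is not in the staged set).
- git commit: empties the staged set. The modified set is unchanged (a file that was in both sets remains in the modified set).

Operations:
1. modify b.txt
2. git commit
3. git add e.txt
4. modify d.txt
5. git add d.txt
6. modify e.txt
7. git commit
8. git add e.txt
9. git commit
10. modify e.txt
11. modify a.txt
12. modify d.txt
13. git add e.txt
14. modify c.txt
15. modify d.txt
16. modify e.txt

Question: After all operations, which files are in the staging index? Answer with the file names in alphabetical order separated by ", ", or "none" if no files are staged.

Answer: e.txt

Derivation:
After op 1 (modify b.txt): modified={b.txt} staged={none}
After op 2 (git commit): modified={b.txt} staged={none}
After op 3 (git add e.txt): modified={b.txt} staged={none}
After op 4 (modify d.txt): modified={b.txt, d.txt} staged={none}
After op 5 (git add d.txt): modified={b.txt} staged={d.txt}
After op 6 (modify e.txt): modified={b.txt, e.txt} staged={d.txt}
After op 7 (git commit): modified={b.txt, e.txt} staged={none}
After op 8 (git add e.txt): modified={b.txt} staged={e.txt}
After op 9 (git commit): modified={b.txt} staged={none}
After op 10 (modify e.txt): modified={b.txt, e.txt} staged={none}
After op 11 (modify a.txt): modified={a.txt, b.txt, e.txt} staged={none}
After op 12 (modify d.txt): modified={a.txt, b.txt, d.txt, e.txt} staged={none}
After op 13 (git add e.txt): modified={a.txt, b.txt, d.txt} staged={e.txt}
After op 14 (modify c.txt): modified={a.txt, b.txt, c.txt, d.txt} staged={e.txt}
After op 15 (modify d.txt): modified={a.txt, b.txt, c.txt, d.txt} staged={e.txt}
After op 16 (modify e.txt): modified={a.txt, b.txt, c.txt, d.txt, e.txt} staged={e.txt}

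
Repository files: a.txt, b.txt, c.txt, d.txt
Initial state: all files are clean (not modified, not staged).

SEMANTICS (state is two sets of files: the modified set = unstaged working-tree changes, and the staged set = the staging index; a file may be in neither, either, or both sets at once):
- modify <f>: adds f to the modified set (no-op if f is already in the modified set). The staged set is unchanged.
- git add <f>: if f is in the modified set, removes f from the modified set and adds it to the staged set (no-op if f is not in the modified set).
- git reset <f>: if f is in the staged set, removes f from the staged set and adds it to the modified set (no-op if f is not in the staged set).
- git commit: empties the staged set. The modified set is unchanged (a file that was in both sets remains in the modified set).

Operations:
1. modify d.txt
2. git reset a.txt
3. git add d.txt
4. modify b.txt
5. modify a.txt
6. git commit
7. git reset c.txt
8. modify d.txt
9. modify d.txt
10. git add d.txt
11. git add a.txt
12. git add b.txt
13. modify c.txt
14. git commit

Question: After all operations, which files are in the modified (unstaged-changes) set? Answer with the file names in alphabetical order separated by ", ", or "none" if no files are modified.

After op 1 (modify d.txt): modified={d.txt} staged={none}
After op 2 (git reset a.txt): modified={d.txt} staged={none}
After op 3 (git add d.txt): modified={none} staged={d.txt}
After op 4 (modify b.txt): modified={b.txt} staged={d.txt}
After op 5 (modify a.txt): modified={a.txt, b.txt} staged={d.txt}
After op 6 (git commit): modified={a.txt, b.txt} staged={none}
After op 7 (git reset c.txt): modified={a.txt, b.txt} staged={none}
After op 8 (modify d.txt): modified={a.txt, b.txt, d.txt} staged={none}
After op 9 (modify d.txt): modified={a.txt, b.txt, d.txt} staged={none}
After op 10 (git add d.txt): modified={a.txt, b.txt} staged={d.txt}
After op 11 (git add a.txt): modified={b.txt} staged={a.txt, d.txt}
After op 12 (git add b.txt): modified={none} staged={a.txt, b.txt, d.txt}
After op 13 (modify c.txt): modified={c.txt} staged={a.txt, b.txt, d.txt}
After op 14 (git commit): modified={c.txt} staged={none}

Answer: c.txt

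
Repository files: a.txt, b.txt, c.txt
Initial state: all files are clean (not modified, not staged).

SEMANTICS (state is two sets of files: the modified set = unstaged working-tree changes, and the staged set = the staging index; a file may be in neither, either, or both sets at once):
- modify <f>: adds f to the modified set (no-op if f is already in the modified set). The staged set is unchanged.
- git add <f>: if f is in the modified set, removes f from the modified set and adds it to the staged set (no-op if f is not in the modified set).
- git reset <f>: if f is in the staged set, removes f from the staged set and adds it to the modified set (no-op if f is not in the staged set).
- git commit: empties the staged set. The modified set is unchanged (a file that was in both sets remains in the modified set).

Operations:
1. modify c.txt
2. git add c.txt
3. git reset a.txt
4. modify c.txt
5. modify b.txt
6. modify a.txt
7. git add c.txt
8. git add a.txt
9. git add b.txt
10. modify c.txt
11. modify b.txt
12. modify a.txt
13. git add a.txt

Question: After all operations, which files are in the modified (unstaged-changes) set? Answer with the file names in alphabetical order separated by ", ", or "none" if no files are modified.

After op 1 (modify c.txt): modified={c.txt} staged={none}
After op 2 (git add c.txt): modified={none} staged={c.txt}
After op 3 (git reset a.txt): modified={none} staged={c.txt}
After op 4 (modify c.txt): modified={c.txt} staged={c.txt}
After op 5 (modify b.txt): modified={b.txt, c.txt} staged={c.txt}
After op 6 (modify a.txt): modified={a.txt, b.txt, c.txt} staged={c.txt}
After op 7 (git add c.txt): modified={a.txt, b.txt} staged={c.txt}
After op 8 (git add a.txt): modified={b.txt} staged={a.txt, c.txt}
After op 9 (git add b.txt): modified={none} staged={a.txt, b.txt, c.txt}
After op 10 (modify c.txt): modified={c.txt} staged={a.txt, b.txt, c.txt}
After op 11 (modify b.txt): modified={b.txt, c.txt} staged={a.txt, b.txt, c.txt}
After op 12 (modify a.txt): modified={a.txt, b.txt, c.txt} staged={a.txt, b.txt, c.txt}
After op 13 (git add a.txt): modified={b.txt, c.txt} staged={a.txt, b.txt, c.txt}

Answer: b.txt, c.txt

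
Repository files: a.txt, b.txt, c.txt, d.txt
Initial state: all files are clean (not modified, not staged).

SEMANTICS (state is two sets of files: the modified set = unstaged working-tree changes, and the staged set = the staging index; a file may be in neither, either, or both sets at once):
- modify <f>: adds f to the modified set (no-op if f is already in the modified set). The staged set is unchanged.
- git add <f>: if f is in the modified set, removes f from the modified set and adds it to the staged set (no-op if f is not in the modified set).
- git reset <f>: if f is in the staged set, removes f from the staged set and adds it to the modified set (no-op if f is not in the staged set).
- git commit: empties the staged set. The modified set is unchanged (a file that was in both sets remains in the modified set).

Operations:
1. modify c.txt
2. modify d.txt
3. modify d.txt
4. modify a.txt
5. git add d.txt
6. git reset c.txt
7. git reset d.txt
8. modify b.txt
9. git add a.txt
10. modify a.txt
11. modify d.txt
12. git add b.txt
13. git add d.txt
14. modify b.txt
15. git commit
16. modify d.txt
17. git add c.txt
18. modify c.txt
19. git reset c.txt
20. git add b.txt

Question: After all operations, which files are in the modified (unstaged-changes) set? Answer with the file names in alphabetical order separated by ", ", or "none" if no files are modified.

After op 1 (modify c.txt): modified={c.txt} staged={none}
After op 2 (modify d.txt): modified={c.txt, d.txt} staged={none}
After op 3 (modify d.txt): modified={c.txt, d.txt} staged={none}
After op 4 (modify a.txt): modified={a.txt, c.txt, d.txt} staged={none}
After op 5 (git add d.txt): modified={a.txt, c.txt} staged={d.txt}
After op 6 (git reset c.txt): modified={a.txt, c.txt} staged={d.txt}
After op 7 (git reset d.txt): modified={a.txt, c.txt, d.txt} staged={none}
After op 8 (modify b.txt): modified={a.txt, b.txt, c.txt, d.txt} staged={none}
After op 9 (git add a.txt): modified={b.txt, c.txt, d.txt} staged={a.txt}
After op 10 (modify a.txt): modified={a.txt, b.txt, c.txt, d.txt} staged={a.txt}
After op 11 (modify d.txt): modified={a.txt, b.txt, c.txt, d.txt} staged={a.txt}
After op 12 (git add b.txt): modified={a.txt, c.txt, d.txt} staged={a.txt, b.txt}
After op 13 (git add d.txt): modified={a.txt, c.txt} staged={a.txt, b.txt, d.txt}
After op 14 (modify b.txt): modified={a.txt, b.txt, c.txt} staged={a.txt, b.txt, d.txt}
After op 15 (git commit): modified={a.txt, b.txt, c.txt} staged={none}
After op 16 (modify d.txt): modified={a.txt, b.txt, c.txt, d.txt} staged={none}
After op 17 (git add c.txt): modified={a.txt, b.txt, d.txt} staged={c.txt}
After op 18 (modify c.txt): modified={a.txt, b.txt, c.txt, d.txt} staged={c.txt}
After op 19 (git reset c.txt): modified={a.txt, b.txt, c.txt, d.txt} staged={none}
After op 20 (git add b.txt): modified={a.txt, c.txt, d.txt} staged={b.txt}

Answer: a.txt, c.txt, d.txt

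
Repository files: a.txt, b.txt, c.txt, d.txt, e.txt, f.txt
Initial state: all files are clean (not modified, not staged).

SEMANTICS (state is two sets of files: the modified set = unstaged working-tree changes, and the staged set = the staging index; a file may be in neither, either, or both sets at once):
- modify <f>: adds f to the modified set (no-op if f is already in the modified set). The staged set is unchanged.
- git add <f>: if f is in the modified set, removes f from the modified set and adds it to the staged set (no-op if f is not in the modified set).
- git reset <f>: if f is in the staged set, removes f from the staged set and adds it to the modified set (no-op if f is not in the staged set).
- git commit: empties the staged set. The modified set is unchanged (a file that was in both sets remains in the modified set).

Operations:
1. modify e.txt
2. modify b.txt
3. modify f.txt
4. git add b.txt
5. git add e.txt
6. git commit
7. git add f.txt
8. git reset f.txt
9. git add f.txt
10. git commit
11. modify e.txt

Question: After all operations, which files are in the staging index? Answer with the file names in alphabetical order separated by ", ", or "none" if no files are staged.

After op 1 (modify e.txt): modified={e.txt} staged={none}
After op 2 (modify b.txt): modified={b.txt, e.txt} staged={none}
After op 3 (modify f.txt): modified={b.txt, e.txt, f.txt} staged={none}
After op 4 (git add b.txt): modified={e.txt, f.txt} staged={b.txt}
After op 5 (git add e.txt): modified={f.txt} staged={b.txt, e.txt}
After op 6 (git commit): modified={f.txt} staged={none}
After op 7 (git add f.txt): modified={none} staged={f.txt}
After op 8 (git reset f.txt): modified={f.txt} staged={none}
After op 9 (git add f.txt): modified={none} staged={f.txt}
After op 10 (git commit): modified={none} staged={none}
After op 11 (modify e.txt): modified={e.txt} staged={none}

Answer: none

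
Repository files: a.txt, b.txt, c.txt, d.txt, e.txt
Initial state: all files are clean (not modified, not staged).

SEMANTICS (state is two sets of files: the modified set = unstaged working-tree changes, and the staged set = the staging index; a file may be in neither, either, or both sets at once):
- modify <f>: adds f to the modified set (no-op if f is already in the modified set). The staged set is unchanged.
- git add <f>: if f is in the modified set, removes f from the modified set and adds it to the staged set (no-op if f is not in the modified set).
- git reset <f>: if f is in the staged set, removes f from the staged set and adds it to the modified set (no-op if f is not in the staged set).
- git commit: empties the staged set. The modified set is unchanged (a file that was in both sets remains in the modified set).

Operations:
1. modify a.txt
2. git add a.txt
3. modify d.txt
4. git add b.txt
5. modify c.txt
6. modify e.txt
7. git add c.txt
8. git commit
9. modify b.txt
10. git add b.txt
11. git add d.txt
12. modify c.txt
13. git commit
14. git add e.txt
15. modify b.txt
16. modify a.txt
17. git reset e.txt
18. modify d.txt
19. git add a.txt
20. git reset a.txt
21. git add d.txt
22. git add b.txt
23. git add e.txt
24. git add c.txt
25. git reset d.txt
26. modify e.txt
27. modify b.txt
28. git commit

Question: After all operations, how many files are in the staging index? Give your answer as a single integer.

Answer: 0

Derivation:
After op 1 (modify a.txt): modified={a.txt} staged={none}
After op 2 (git add a.txt): modified={none} staged={a.txt}
After op 3 (modify d.txt): modified={d.txt} staged={a.txt}
After op 4 (git add b.txt): modified={d.txt} staged={a.txt}
After op 5 (modify c.txt): modified={c.txt, d.txt} staged={a.txt}
After op 6 (modify e.txt): modified={c.txt, d.txt, e.txt} staged={a.txt}
After op 7 (git add c.txt): modified={d.txt, e.txt} staged={a.txt, c.txt}
After op 8 (git commit): modified={d.txt, e.txt} staged={none}
After op 9 (modify b.txt): modified={b.txt, d.txt, e.txt} staged={none}
After op 10 (git add b.txt): modified={d.txt, e.txt} staged={b.txt}
After op 11 (git add d.txt): modified={e.txt} staged={b.txt, d.txt}
After op 12 (modify c.txt): modified={c.txt, e.txt} staged={b.txt, d.txt}
After op 13 (git commit): modified={c.txt, e.txt} staged={none}
After op 14 (git add e.txt): modified={c.txt} staged={e.txt}
After op 15 (modify b.txt): modified={b.txt, c.txt} staged={e.txt}
After op 16 (modify a.txt): modified={a.txt, b.txt, c.txt} staged={e.txt}
After op 17 (git reset e.txt): modified={a.txt, b.txt, c.txt, e.txt} staged={none}
After op 18 (modify d.txt): modified={a.txt, b.txt, c.txt, d.txt, e.txt} staged={none}
After op 19 (git add a.txt): modified={b.txt, c.txt, d.txt, e.txt} staged={a.txt}
After op 20 (git reset a.txt): modified={a.txt, b.txt, c.txt, d.txt, e.txt} staged={none}
After op 21 (git add d.txt): modified={a.txt, b.txt, c.txt, e.txt} staged={d.txt}
After op 22 (git add b.txt): modified={a.txt, c.txt, e.txt} staged={b.txt, d.txt}
After op 23 (git add e.txt): modified={a.txt, c.txt} staged={b.txt, d.txt, e.txt}
After op 24 (git add c.txt): modified={a.txt} staged={b.txt, c.txt, d.txt, e.txt}
After op 25 (git reset d.txt): modified={a.txt, d.txt} staged={b.txt, c.txt, e.txt}
After op 26 (modify e.txt): modified={a.txt, d.txt, e.txt} staged={b.txt, c.txt, e.txt}
After op 27 (modify b.txt): modified={a.txt, b.txt, d.txt, e.txt} staged={b.txt, c.txt, e.txt}
After op 28 (git commit): modified={a.txt, b.txt, d.txt, e.txt} staged={none}
Final staged set: {none} -> count=0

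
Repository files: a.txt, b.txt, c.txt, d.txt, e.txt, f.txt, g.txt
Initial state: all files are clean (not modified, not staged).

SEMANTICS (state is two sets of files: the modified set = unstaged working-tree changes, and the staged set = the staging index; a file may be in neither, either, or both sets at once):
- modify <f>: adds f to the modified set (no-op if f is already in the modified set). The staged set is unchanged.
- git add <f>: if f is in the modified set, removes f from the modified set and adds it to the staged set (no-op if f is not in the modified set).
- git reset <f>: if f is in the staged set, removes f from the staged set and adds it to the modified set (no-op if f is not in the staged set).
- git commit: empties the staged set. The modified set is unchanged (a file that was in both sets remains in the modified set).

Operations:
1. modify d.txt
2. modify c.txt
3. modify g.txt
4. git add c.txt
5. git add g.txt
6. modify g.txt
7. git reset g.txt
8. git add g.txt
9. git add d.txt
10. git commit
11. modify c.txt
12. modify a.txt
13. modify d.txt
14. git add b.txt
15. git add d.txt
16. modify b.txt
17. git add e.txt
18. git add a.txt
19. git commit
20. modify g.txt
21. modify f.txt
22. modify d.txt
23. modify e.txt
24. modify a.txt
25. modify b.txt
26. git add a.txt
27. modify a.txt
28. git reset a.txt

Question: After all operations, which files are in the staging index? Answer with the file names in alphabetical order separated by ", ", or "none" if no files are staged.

Answer: none

Derivation:
After op 1 (modify d.txt): modified={d.txt} staged={none}
After op 2 (modify c.txt): modified={c.txt, d.txt} staged={none}
After op 3 (modify g.txt): modified={c.txt, d.txt, g.txt} staged={none}
After op 4 (git add c.txt): modified={d.txt, g.txt} staged={c.txt}
After op 5 (git add g.txt): modified={d.txt} staged={c.txt, g.txt}
After op 6 (modify g.txt): modified={d.txt, g.txt} staged={c.txt, g.txt}
After op 7 (git reset g.txt): modified={d.txt, g.txt} staged={c.txt}
After op 8 (git add g.txt): modified={d.txt} staged={c.txt, g.txt}
After op 9 (git add d.txt): modified={none} staged={c.txt, d.txt, g.txt}
After op 10 (git commit): modified={none} staged={none}
After op 11 (modify c.txt): modified={c.txt} staged={none}
After op 12 (modify a.txt): modified={a.txt, c.txt} staged={none}
After op 13 (modify d.txt): modified={a.txt, c.txt, d.txt} staged={none}
After op 14 (git add b.txt): modified={a.txt, c.txt, d.txt} staged={none}
After op 15 (git add d.txt): modified={a.txt, c.txt} staged={d.txt}
After op 16 (modify b.txt): modified={a.txt, b.txt, c.txt} staged={d.txt}
After op 17 (git add e.txt): modified={a.txt, b.txt, c.txt} staged={d.txt}
After op 18 (git add a.txt): modified={b.txt, c.txt} staged={a.txt, d.txt}
After op 19 (git commit): modified={b.txt, c.txt} staged={none}
After op 20 (modify g.txt): modified={b.txt, c.txt, g.txt} staged={none}
After op 21 (modify f.txt): modified={b.txt, c.txt, f.txt, g.txt} staged={none}
After op 22 (modify d.txt): modified={b.txt, c.txt, d.txt, f.txt, g.txt} staged={none}
After op 23 (modify e.txt): modified={b.txt, c.txt, d.txt, e.txt, f.txt, g.txt} staged={none}
After op 24 (modify a.txt): modified={a.txt, b.txt, c.txt, d.txt, e.txt, f.txt, g.txt} staged={none}
After op 25 (modify b.txt): modified={a.txt, b.txt, c.txt, d.txt, e.txt, f.txt, g.txt} staged={none}
After op 26 (git add a.txt): modified={b.txt, c.txt, d.txt, e.txt, f.txt, g.txt} staged={a.txt}
After op 27 (modify a.txt): modified={a.txt, b.txt, c.txt, d.txt, e.txt, f.txt, g.txt} staged={a.txt}
After op 28 (git reset a.txt): modified={a.txt, b.txt, c.txt, d.txt, e.txt, f.txt, g.txt} staged={none}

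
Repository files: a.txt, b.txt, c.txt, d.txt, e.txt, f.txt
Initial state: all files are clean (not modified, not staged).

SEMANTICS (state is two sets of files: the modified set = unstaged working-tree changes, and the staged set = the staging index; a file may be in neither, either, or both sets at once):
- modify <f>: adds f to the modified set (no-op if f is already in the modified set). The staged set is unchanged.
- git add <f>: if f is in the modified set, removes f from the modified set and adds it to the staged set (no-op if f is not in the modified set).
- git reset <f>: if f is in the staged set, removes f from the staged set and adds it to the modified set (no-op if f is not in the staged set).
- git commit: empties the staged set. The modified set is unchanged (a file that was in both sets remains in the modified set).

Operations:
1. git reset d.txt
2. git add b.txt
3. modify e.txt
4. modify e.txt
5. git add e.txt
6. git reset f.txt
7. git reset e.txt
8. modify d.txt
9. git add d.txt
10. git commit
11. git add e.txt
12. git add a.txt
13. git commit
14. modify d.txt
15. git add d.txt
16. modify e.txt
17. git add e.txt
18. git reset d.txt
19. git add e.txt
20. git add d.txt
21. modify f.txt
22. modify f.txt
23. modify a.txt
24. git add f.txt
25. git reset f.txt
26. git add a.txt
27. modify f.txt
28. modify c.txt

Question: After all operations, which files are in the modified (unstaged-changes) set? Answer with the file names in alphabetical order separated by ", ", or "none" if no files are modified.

Answer: c.txt, f.txt

Derivation:
After op 1 (git reset d.txt): modified={none} staged={none}
After op 2 (git add b.txt): modified={none} staged={none}
After op 3 (modify e.txt): modified={e.txt} staged={none}
After op 4 (modify e.txt): modified={e.txt} staged={none}
After op 5 (git add e.txt): modified={none} staged={e.txt}
After op 6 (git reset f.txt): modified={none} staged={e.txt}
After op 7 (git reset e.txt): modified={e.txt} staged={none}
After op 8 (modify d.txt): modified={d.txt, e.txt} staged={none}
After op 9 (git add d.txt): modified={e.txt} staged={d.txt}
After op 10 (git commit): modified={e.txt} staged={none}
After op 11 (git add e.txt): modified={none} staged={e.txt}
After op 12 (git add a.txt): modified={none} staged={e.txt}
After op 13 (git commit): modified={none} staged={none}
After op 14 (modify d.txt): modified={d.txt} staged={none}
After op 15 (git add d.txt): modified={none} staged={d.txt}
After op 16 (modify e.txt): modified={e.txt} staged={d.txt}
After op 17 (git add e.txt): modified={none} staged={d.txt, e.txt}
After op 18 (git reset d.txt): modified={d.txt} staged={e.txt}
After op 19 (git add e.txt): modified={d.txt} staged={e.txt}
After op 20 (git add d.txt): modified={none} staged={d.txt, e.txt}
After op 21 (modify f.txt): modified={f.txt} staged={d.txt, e.txt}
After op 22 (modify f.txt): modified={f.txt} staged={d.txt, e.txt}
After op 23 (modify a.txt): modified={a.txt, f.txt} staged={d.txt, e.txt}
After op 24 (git add f.txt): modified={a.txt} staged={d.txt, e.txt, f.txt}
After op 25 (git reset f.txt): modified={a.txt, f.txt} staged={d.txt, e.txt}
After op 26 (git add a.txt): modified={f.txt} staged={a.txt, d.txt, e.txt}
After op 27 (modify f.txt): modified={f.txt} staged={a.txt, d.txt, e.txt}
After op 28 (modify c.txt): modified={c.txt, f.txt} staged={a.txt, d.txt, e.txt}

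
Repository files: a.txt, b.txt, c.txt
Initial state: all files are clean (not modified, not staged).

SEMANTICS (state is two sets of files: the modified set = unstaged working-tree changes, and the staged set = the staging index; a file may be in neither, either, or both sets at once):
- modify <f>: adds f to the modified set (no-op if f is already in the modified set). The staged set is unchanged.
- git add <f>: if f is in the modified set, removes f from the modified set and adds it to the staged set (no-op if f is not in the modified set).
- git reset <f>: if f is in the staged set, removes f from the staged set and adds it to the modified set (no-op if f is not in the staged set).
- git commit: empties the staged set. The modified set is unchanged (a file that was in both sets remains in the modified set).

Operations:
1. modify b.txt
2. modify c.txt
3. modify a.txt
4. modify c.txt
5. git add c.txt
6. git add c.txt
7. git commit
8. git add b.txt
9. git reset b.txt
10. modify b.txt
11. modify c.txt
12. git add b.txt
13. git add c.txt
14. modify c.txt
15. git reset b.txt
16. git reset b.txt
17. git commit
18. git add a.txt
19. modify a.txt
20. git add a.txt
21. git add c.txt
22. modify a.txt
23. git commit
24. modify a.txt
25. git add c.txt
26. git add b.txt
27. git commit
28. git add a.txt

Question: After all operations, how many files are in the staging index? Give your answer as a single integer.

After op 1 (modify b.txt): modified={b.txt} staged={none}
After op 2 (modify c.txt): modified={b.txt, c.txt} staged={none}
After op 3 (modify a.txt): modified={a.txt, b.txt, c.txt} staged={none}
After op 4 (modify c.txt): modified={a.txt, b.txt, c.txt} staged={none}
After op 5 (git add c.txt): modified={a.txt, b.txt} staged={c.txt}
After op 6 (git add c.txt): modified={a.txt, b.txt} staged={c.txt}
After op 7 (git commit): modified={a.txt, b.txt} staged={none}
After op 8 (git add b.txt): modified={a.txt} staged={b.txt}
After op 9 (git reset b.txt): modified={a.txt, b.txt} staged={none}
After op 10 (modify b.txt): modified={a.txt, b.txt} staged={none}
After op 11 (modify c.txt): modified={a.txt, b.txt, c.txt} staged={none}
After op 12 (git add b.txt): modified={a.txt, c.txt} staged={b.txt}
After op 13 (git add c.txt): modified={a.txt} staged={b.txt, c.txt}
After op 14 (modify c.txt): modified={a.txt, c.txt} staged={b.txt, c.txt}
After op 15 (git reset b.txt): modified={a.txt, b.txt, c.txt} staged={c.txt}
After op 16 (git reset b.txt): modified={a.txt, b.txt, c.txt} staged={c.txt}
After op 17 (git commit): modified={a.txt, b.txt, c.txt} staged={none}
After op 18 (git add a.txt): modified={b.txt, c.txt} staged={a.txt}
After op 19 (modify a.txt): modified={a.txt, b.txt, c.txt} staged={a.txt}
After op 20 (git add a.txt): modified={b.txt, c.txt} staged={a.txt}
After op 21 (git add c.txt): modified={b.txt} staged={a.txt, c.txt}
After op 22 (modify a.txt): modified={a.txt, b.txt} staged={a.txt, c.txt}
After op 23 (git commit): modified={a.txt, b.txt} staged={none}
After op 24 (modify a.txt): modified={a.txt, b.txt} staged={none}
After op 25 (git add c.txt): modified={a.txt, b.txt} staged={none}
After op 26 (git add b.txt): modified={a.txt} staged={b.txt}
After op 27 (git commit): modified={a.txt} staged={none}
After op 28 (git add a.txt): modified={none} staged={a.txt}
Final staged set: {a.txt} -> count=1

Answer: 1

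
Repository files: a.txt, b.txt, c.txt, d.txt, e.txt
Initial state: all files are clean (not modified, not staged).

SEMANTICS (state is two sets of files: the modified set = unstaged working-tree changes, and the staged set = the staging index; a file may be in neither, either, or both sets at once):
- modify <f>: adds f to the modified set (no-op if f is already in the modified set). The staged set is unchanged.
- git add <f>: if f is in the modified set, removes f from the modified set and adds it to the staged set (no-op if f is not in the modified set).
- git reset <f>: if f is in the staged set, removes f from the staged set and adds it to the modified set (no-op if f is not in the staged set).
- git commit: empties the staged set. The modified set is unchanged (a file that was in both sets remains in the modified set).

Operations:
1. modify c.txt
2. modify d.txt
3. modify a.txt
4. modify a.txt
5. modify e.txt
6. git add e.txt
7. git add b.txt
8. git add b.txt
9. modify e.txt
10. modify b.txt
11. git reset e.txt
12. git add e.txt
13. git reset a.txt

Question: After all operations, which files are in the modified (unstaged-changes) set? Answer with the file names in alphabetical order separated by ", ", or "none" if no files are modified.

After op 1 (modify c.txt): modified={c.txt} staged={none}
After op 2 (modify d.txt): modified={c.txt, d.txt} staged={none}
After op 3 (modify a.txt): modified={a.txt, c.txt, d.txt} staged={none}
After op 4 (modify a.txt): modified={a.txt, c.txt, d.txt} staged={none}
After op 5 (modify e.txt): modified={a.txt, c.txt, d.txt, e.txt} staged={none}
After op 6 (git add e.txt): modified={a.txt, c.txt, d.txt} staged={e.txt}
After op 7 (git add b.txt): modified={a.txt, c.txt, d.txt} staged={e.txt}
After op 8 (git add b.txt): modified={a.txt, c.txt, d.txt} staged={e.txt}
After op 9 (modify e.txt): modified={a.txt, c.txt, d.txt, e.txt} staged={e.txt}
After op 10 (modify b.txt): modified={a.txt, b.txt, c.txt, d.txt, e.txt} staged={e.txt}
After op 11 (git reset e.txt): modified={a.txt, b.txt, c.txt, d.txt, e.txt} staged={none}
After op 12 (git add e.txt): modified={a.txt, b.txt, c.txt, d.txt} staged={e.txt}
After op 13 (git reset a.txt): modified={a.txt, b.txt, c.txt, d.txt} staged={e.txt}

Answer: a.txt, b.txt, c.txt, d.txt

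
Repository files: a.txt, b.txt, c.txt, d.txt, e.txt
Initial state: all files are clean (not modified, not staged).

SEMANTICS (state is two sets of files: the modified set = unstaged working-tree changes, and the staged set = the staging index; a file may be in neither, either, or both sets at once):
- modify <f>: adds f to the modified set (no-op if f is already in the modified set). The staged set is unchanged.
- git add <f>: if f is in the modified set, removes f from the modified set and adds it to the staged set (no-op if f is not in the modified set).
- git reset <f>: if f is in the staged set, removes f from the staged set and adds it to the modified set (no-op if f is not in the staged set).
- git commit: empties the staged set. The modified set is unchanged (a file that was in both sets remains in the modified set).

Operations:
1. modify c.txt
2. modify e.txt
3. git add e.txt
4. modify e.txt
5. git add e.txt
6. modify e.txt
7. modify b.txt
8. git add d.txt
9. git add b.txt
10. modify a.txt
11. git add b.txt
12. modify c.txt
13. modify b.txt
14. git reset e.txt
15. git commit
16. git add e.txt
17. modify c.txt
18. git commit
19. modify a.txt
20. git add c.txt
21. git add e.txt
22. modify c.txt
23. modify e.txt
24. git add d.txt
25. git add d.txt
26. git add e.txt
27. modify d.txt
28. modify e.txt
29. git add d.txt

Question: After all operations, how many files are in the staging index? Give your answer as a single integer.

After op 1 (modify c.txt): modified={c.txt} staged={none}
After op 2 (modify e.txt): modified={c.txt, e.txt} staged={none}
After op 3 (git add e.txt): modified={c.txt} staged={e.txt}
After op 4 (modify e.txt): modified={c.txt, e.txt} staged={e.txt}
After op 5 (git add e.txt): modified={c.txt} staged={e.txt}
After op 6 (modify e.txt): modified={c.txt, e.txt} staged={e.txt}
After op 7 (modify b.txt): modified={b.txt, c.txt, e.txt} staged={e.txt}
After op 8 (git add d.txt): modified={b.txt, c.txt, e.txt} staged={e.txt}
After op 9 (git add b.txt): modified={c.txt, e.txt} staged={b.txt, e.txt}
After op 10 (modify a.txt): modified={a.txt, c.txt, e.txt} staged={b.txt, e.txt}
After op 11 (git add b.txt): modified={a.txt, c.txt, e.txt} staged={b.txt, e.txt}
After op 12 (modify c.txt): modified={a.txt, c.txt, e.txt} staged={b.txt, e.txt}
After op 13 (modify b.txt): modified={a.txt, b.txt, c.txt, e.txt} staged={b.txt, e.txt}
After op 14 (git reset e.txt): modified={a.txt, b.txt, c.txt, e.txt} staged={b.txt}
After op 15 (git commit): modified={a.txt, b.txt, c.txt, e.txt} staged={none}
After op 16 (git add e.txt): modified={a.txt, b.txt, c.txt} staged={e.txt}
After op 17 (modify c.txt): modified={a.txt, b.txt, c.txt} staged={e.txt}
After op 18 (git commit): modified={a.txt, b.txt, c.txt} staged={none}
After op 19 (modify a.txt): modified={a.txt, b.txt, c.txt} staged={none}
After op 20 (git add c.txt): modified={a.txt, b.txt} staged={c.txt}
After op 21 (git add e.txt): modified={a.txt, b.txt} staged={c.txt}
After op 22 (modify c.txt): modified={a.txt, b.txt, c.txt} staged={c.txt}
After op 23 (modify e.txt): modified={a.txt, b.txt, c.txt, e.txt} staged={c.txt}
After op 24 (git add d.txt): modified={a.txt, b.txt, c.txt, e.txt} staged={c.txt}
After op 25 (git add d.txt): modified={a.txt, b.txt, c.txt, e.txt} staged={c.txt}
After op 26 (git add e.txt): modified={a.txt, b.txt, c.txt} staged={c.txt, e.txt}
After op 27 (modify d.txt): modified={a.txt, b.txt, c.txt, d.txt} staged={c.txt, e.txt}
After op 28 (modify e.txt): modified={a.txt, b.txt, c.txt, d.txt, e.txt} staged={c.txt, e.txt}
After op 29 (git add d.txt): modified={a.txt, b.txt, c.txt, e.txt} staged={c.txt, d.txt, e.txt}
Final staged set: {c.txt, d.txt, e.txt} -> count=3

Answer: 3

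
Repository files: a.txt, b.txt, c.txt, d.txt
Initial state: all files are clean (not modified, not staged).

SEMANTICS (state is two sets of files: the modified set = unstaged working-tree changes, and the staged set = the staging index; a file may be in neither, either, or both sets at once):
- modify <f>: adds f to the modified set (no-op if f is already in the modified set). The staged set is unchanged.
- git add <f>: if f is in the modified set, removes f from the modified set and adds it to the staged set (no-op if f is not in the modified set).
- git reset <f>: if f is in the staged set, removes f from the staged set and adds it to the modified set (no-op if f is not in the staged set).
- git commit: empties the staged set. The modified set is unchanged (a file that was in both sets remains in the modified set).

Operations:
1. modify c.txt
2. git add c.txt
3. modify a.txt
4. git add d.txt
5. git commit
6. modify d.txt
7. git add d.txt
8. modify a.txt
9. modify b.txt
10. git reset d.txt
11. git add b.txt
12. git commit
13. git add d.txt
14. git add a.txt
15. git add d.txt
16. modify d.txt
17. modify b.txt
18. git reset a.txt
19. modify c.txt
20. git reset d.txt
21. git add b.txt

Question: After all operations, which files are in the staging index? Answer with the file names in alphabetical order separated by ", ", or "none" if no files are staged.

After op 1 (modify c.txt): modified={c.txt} staged={none}
After op 2 (git add c.txt): modified={none} staged={c.txt}
After op 3 (modify a.txt): modified={a.txt} staged={c.txt}
After op 4 (git add d.txt): modified={a.txt} staged={c.txt}
After op 5 (git commit): modified={a.txt} staged={none}
After op 6 (modify d.txt): modified={a.txt, d.txt} staged={none}
After op 7 (git add d.txt): modified={a.txt} staged={d.txt}
After op 8 (modify a.txt): modified={a.txt} staged={d.txt}
After op 9 (modify b.txt): modified={a.txt, b.txt} staged={d.txt}
After op 10 (git reset d.txt): modified={a.txt, b.txt, d.txt} staged={none}
After op 11 (git add b.txt): modified={a.txt, d.txt} staged={b.txt}
After op 12 (git commit): modified={a.txt, d.txt} staged={none}
After op 13 (git add d.txt): modified={a.txt} staged={d.txt}
After op 14 (git add a.txt): modified={none} staged={a.txt, d.txt}
After op 15 (git add d.txt): modified={none} staged={a.txt, d.txt}
After op 16 (modify d.txt): modified={d.txt} staged={a.txt, d.txt}
After op 17 (modify b.txt): modified={b.txt, d.txt} staged={a.txt, d.txt}
After op 18 (git reset a.txt): modified={a.txt, b.txt, d.txt} staged={d.txt}
After op 19 (modify c.txt): modified={a.txt, b.txt, c.txt, d.txt} staged={d.txt}
After op 20 (git reset d.txt): modified={a.txt, b.txt, c.txt, d.txt} staged={none}
After op 21 (git add b.txt): modified={a.txt, c.txt, d.txt} staged={b.txt}

Answer: b.txt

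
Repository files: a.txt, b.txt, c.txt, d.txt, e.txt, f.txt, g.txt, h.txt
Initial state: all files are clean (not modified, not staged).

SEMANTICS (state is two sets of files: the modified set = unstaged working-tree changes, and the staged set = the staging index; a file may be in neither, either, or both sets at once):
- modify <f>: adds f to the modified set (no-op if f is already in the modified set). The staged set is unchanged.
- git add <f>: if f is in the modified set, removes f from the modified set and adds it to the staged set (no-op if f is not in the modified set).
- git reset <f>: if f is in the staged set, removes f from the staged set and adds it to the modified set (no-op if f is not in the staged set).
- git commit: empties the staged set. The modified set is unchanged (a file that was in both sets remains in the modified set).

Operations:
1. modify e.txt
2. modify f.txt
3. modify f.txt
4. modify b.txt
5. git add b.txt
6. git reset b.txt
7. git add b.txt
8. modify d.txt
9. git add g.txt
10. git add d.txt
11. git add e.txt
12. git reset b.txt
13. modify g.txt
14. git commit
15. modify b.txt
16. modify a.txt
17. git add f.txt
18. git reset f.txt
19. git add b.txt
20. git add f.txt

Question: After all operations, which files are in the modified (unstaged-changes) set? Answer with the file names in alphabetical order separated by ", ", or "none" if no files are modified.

Answer: a.txt, g.txt

Derivation:
After op 1 (modify e.txt): modified={e.txt} staged={none}
After op 2 (modify f.txt): modified={e.txt, f.txt} staged={none}
After op 3 (modify f.txt): modified={e.txt, f.txt} staged={none}
After op 4 (modify b.txt): modified={b.txt, e.txt, f.txt} staged={none}
After op 5 (git add b.txt): modified={e.txt, f.txt} staged={b.txt}
After op 6 (git reset b.txt): modified={b.txt, e.txt, f.txt} staged={none}
After op 7 (git add b.txt): modified={e.txt, f.txt} staged={b.txt}
After op 8 (modify d.txt): modified={d.txt, e.txt, f.txt} staged={b.txt}
After op 9 (git add g.txt): modified={d.txt, e.txt, f.txt} staged={b.txt}
After op 10 (git add d.txt): modified={e.txt, f.txt} staged={b.txt, d.txt}
After op 11 (git add e.txt): modified={f.txt} staged={b.txt, d.txt, e.txt}
After op 12 (git reset b.txt): modified={b.txt, f.txt} staged={d.txt, e.txt}
After op 13 (modify g.txt): modified={b.txt, f.txt, g.txt} staged={d.txt, e.txt}
After op 14 (git commit): modified={b.txt, f.txt, g.txt} staged={none}
After op 15 (modify b.txt): modified={b.txt, f.txt, g.txt} staged={none}
After op 16 (modify a.txt): modified={a.txt, b.txt, f.txt, g.txt} staged={none}
After op 17 (git add f.txt): modified={a.txt, b.txt, g.txt} staged={f.txt}
After op 18 (git reset f.txt): modified={a.txt, b.txt, f.txt, g.txt} staged={none}
After op 19 (git add b.txt): modified={a.txt, f.txt, g.txt} staged={b.txt}
After op 20 (git add f.txt): modified={a.txt, g.txt} staged={b.txt, f.txt}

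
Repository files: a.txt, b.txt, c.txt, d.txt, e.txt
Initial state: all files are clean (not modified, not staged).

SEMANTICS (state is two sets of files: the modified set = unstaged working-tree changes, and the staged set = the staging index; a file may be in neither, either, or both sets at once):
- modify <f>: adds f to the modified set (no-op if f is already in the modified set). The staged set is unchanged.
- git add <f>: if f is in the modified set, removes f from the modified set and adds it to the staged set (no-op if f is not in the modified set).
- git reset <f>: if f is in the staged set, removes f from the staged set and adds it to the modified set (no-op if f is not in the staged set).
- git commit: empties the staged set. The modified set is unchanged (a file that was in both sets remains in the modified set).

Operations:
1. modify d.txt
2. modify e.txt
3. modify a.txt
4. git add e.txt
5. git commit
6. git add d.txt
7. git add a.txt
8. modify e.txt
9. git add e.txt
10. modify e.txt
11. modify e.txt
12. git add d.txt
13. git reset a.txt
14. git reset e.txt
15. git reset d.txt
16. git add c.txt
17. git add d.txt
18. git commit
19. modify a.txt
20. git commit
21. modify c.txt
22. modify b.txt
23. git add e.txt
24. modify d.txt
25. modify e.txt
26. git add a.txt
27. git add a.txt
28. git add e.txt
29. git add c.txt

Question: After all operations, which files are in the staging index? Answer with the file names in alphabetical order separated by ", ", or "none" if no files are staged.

After op 1 (modify d.txt): modified={d.txt} staged={none}
After op 2 (modify e.txt): modified={d.txt, e.txt} staged={none}
After op 3 (modify a.txt): modified={a.txt, d.txt, e.txt} staged={none}
After op 4 (git add e.txt): modified={a.txt, d.txt} staged={e.txt}
After op 5 (git commit): modified={a.txt, d.txt} staged={none}
After op 6 (git add d.txt): modified={a.txt} staged={d.txt}
After op 7 (git add a.txt): modified={none} staged={a.txt, d.txt}
After op 8 (modify e.txt): modified={e.txt} staged={a.txt, d.txt}
After op 9 (git add e.txt): modified={none} staged={a.txt, d.txt, e.txt}
After op 10 (modify e.txt): modified={e.txt} staged={a.txt, d.txt, e.txt}
After op 11 (modify e.txt): modified={e.txt} staged={a.txt, d.txt, e.txt}
After op 12 (git add d.txt): modified={e.txt} staged={a.txt, d.txt, e.txt}
After op 13 (git reset a.txt): modified={a.txt, e.txt} staged={d.txt, e.txt}
After op 14 (git reset e.txt): modified={a.txt, e.txt} staged={d.txt}
After op 15 (git reset d.txt): modified={a.txt, d.txt, e.txt} staged={none}
After op 16 (git add c.txt): modified={a.txt, d.txt, e.txt} staged={none}
After op 17 (git add d.txt): modified={a.txt, e.txt} staged={d.txt}
After op 18 (git commit): modified={a.txt, e.txt} staged={none}
After op 19 (modify a.txt): modified={a.txt, e.txt} staged={none}
After op 20 (git commit): modified={a.txt, e.txt} staged={none}
After op 21 (modify c.txt): modified={a.txt, c.txt, e.txt} staged={none}
After op 22 (modify b.txt): modified={a.txt, b.txt, c.txt, e.txt} staged={none}
After op 23 (git add e.txt): modified={a.txt, b.txt, c.txt} staged={e.txt}
After op 24 (modify d.txt): modified={a.txt, b.txt, c.txt, d.txt} staged={e.txt}
After op 25 (modify e.txt): modified={a.txt, b.txt, c.txt, d.txt, e.txt} staged={e.txt}
After op 26 (git add a.txt): modified={b.txt, c.txt, d.txt, e.txt} staged={a.txt, e.txt}
After op 27 (git add a.txt): modified={b.txt, c.txt, d.txt, e.txt} staged={a.txt, e.txt}
After op 28 (git add e.txt): modified={b.txt, c.txt, d.txt} staged={a.txt, e.txt}
After op 29 (git add c.txt): modified={b.txt, d.txt} staged={a.txt, c.txt, e.txt}

Answer: a.txt, c.txt, e.txt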